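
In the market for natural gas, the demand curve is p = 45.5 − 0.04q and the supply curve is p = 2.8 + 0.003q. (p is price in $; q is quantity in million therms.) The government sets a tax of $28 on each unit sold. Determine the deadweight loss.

$9116.28 million

Competitive equilibrium: 45.5 − 0.04q = 2.8 + 0.003q → q* = 993.0233, p* = 5.7791.
With the tax, the buyer price exceeds the seller price by 28: (45.5 − 0.04q) − (2.8 + 0.003q) = 28 → q' = 341.8605.
Δq = 993.0233 − 341.8605 = 651.1628; the wedge equals the tax, 28.
Deadweight loss = ½ × 651.1628 × 28 = $9116.28 million.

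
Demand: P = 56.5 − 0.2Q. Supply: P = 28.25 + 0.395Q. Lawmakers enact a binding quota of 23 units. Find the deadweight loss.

178.27

Competitive equilibrium: 56.5 − 0.2Q = 28.25 + 0.395Q → Q* = 47.479, P* = 47.0042.
At Q = 23: demand price = 56.5 − 0.2·23 = 51.9; supply price = 28.25 + 0.395·23 = 37.335.
ΔQ = 47.479 − 23 = 24.479; wedge = 51.9 − 37.335 = 14.565.
The triangle = ½ × 24.479 × 14.565 = 178.27.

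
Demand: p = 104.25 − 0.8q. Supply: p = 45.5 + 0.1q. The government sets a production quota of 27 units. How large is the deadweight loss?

Competitive equilibrium: 104.25 − 0.8q = 45.5 + 0.1q → q* = 65.27778, p* = 52.02778.
At q = 27: demand price = 104.25 − 0.8·27 = 82.65; supply price = 45.5 + 0.1·27 = 48.2.
Δq = 65.27778 − 27 = 38.27778; wedge = 82.65 − 48.2 = 34.45.
Welfare loss = ½ × 38.27778 × 34.45 = 659.33.

659.33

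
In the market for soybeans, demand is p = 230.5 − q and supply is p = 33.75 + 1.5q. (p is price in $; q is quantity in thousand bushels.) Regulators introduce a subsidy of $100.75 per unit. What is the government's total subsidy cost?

$11989.25 thousand

Competitive equilibrium: 230.5 − q = 33.75 + 1.5q → q* = 78.7, p* = 151.8.
The subsidy lowers effective supply by 100.75: p = 1.5q − 67.
New quantity: 230.5 − q = 1.5q − 67 → q' = 119.
Total subsidy cost = 100.75 × 119 = $11989.25 thousand.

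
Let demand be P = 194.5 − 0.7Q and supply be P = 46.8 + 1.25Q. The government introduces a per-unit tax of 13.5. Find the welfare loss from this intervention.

46.73

Competitive equilibrium: 194.5 − 0.7Q = 46.8 + 1.25Q → Q* = 75.7436, P* = 141.4795.
With the tax, the buyer price exceeds the seller price by 13.5: (194.5 − 0.7Q) − (46.8 + 1.25Q) = 13.5 → Q' = 68.8205.
ΔQ = 75.7436 − 68.8205 = 6.9231; the wedge equals the tax, 13.5.
Deadweight loss = ½ × 6.9231 × 13.5 = 46.73.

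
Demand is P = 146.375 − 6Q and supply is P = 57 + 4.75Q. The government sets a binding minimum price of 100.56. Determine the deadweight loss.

2.47

Competitive equilibrium: 146.375 − 6Q = 57 + 4.75Q → Q* = 8.314, P* = 96.4913.
At the floor P = 100.56, quantity demanded = (146.375 − 100.56)/6 = 7.6358.
Sellers' marginal cost at Q' = 7.6358: 57 + 4.75·7.6358 = 93.2701.
ΔQ = 8.314 − 7.6358 = 0.6782; wedge = 100.56 − 93.2701 = 7.2899.
Welfare loss = ½ × 0.6782 × 7.2899 = 2.47.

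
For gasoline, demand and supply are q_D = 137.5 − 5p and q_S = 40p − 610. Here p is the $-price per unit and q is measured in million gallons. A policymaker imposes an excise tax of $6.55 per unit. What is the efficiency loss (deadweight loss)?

In inverse form: demand p = 27.5 − 0.2q, supply p = 15.25 + 0.025q.
Competitive equilibrium: 27.5 − 0.2q = 15.25 + 0.025q → q* = 54.4444, p* = 16.6111.
With the tax, the buyer price exceeds the seller price by 6.55: (27.5 − 0.2q) − (15.25 + 0.025q) = 6.55 → q' = 25.3333.
Δq = 54.4444 − 25.3333 = 29.1111; the wedge equals the tax, 6.55.
Deadweight loss = ½ × 29.1111 × 6.55 = $95.34 million.

$95.34 million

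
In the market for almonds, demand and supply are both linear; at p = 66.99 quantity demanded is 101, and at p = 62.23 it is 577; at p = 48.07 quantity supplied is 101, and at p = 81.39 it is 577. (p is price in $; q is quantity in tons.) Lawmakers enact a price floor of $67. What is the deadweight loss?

$2256.25

Demand slope = (62.23 − 66.99)/(577 − 101) = −0.01, so p = 68 − 0.01q.
Supply slope = (81.39 − 48.07)/(577 − 101) = 0.07, so p = 41 + 0.07q.
Competitive equilibrium: 68 − 0.01q = 41 + 0.07q → q* = 337.5, p* = 64.625.
At the floor p = 67, quantity demanded = (68 − 67)/0.01 = 100.
Sellers' marginal cost at q' = 100: 41 + 0.07·100 = 48.
Δq = 337.5 − 100 = 237.5; wedge = 67 − 48 = 19.
The triangle = ½ × 237.5 × 19 = $2256.25.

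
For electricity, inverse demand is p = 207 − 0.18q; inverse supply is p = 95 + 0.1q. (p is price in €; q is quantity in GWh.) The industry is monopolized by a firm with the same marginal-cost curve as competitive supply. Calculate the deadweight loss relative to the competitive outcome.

€3429.87

Competitive equilibrium: 207 − 0.18q = 95 + 0.1q → q* = 400, p* = 135.
Marginal revenue: MR = 207 − 0.36q. Set MR = MC: 207 − 0.36q = 95 + 0.1q → q_m = 243.4783.
Price p_m = 207 − 0.18·243.4783 = 163.1739; MC(q_m) = 95 + 0.1·243.4783 = 119.3478.
Competitive q* = 400, so Δq = 156.5217; wedge = 163.1739 − 119.3478 = 43.8261.
DWL = ½ × 156.5217 × 43.8261 = €3429.87.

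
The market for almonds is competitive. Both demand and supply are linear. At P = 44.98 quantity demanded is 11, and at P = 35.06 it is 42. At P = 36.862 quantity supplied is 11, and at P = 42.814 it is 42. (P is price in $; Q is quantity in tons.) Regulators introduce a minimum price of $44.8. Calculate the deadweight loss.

$59.87

Demand slope = (35.06 − 44.98)/(42 − 11) = −0.32, so P = 48.5 − 0.32Q.
Supply slope = (42.814 − 36.862)/(42 − 11) = 0.192, so P = 34.75 + 0.192Q.
Competitive equilibrium: 48.5 − 0.32Q = 34.75 + 0.192Q → Q* = 26.8555, P* = 39.9063.
At the floor P = 44.8, quantity demanded = (48.5 − 44.8)/0.32 = 11.5625.
Sellers' marginal cost at Q' = 11.5625: 34.75 + 0.192·11.5625 = 36.97.
ΔQ = 26.8555 − 11.5625 = 15.293; wedge = 44.8 − 36.97 = 7.83.
DWL = ½ × 15.293 × 7.83 = $59.87.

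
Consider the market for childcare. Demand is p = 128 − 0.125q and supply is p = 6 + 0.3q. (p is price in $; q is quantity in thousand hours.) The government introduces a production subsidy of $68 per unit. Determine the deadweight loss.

$5440 thousand

Competitive equilibrium: 128 − 0.125q = 6 + 0.3q → q* = 287.0588, p* = 92.1176.
The subsidy lowers effective supply by 68: p = 0.3q − 62.
New quantity: 128 − 0.125q = 0.3q − 62 → q' = 447.0588.
Overproduction Δq = 447.0588 − 287.0588 = 160; wedge = subsidy = 68.
The triangle = ½ × 160 × 68 = $5440 thousand.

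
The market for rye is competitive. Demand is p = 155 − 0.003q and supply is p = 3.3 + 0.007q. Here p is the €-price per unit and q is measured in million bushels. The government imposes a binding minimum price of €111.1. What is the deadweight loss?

Competitive equilibrium: 155 − 0.003q = 3.3 + 0.007q → q* = 15170, p* = 109.49.
At the floor p = 111.1, quantity demanded = (155 − 111.1)/0.003 = 14633.3333.
Sellers' marginal cost at q' = 14633.3333: 3.3 + 0.007·14633.3333 = 105.7333.
Δq = 15170 − 14633.3333 = 536.6667; wedge = 111.1 − 105.7333 = 5.3667.
DWL = ½ × 536.6667 × 5.3667 = €1440.06 million.

€1440.06 million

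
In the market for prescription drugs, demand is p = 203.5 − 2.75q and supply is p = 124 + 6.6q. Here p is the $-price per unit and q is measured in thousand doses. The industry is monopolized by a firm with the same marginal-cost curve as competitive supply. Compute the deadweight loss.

Competitive equilibrium: 203.5 − 2.75q = 124 + 6.6q → q* = 8.5027, p* = 180.1176.
Marginal revenue: MR = 203.5 − 5.5q. Set MR = MC: 203.5 − 5.5q = 124 + 6.6q → q_m = 6.5702.
Price p_m = 203.5 − 2.75·6.5702 = 185.432; MC(q_m) = 124 + 6.6·6.5702 = 167.3633.
Competitive q* = 8.5027, so Δq = 1.9325; wedge = 185.432 − 167.3633 = 18.0687.
Deadweight loss = ½ × 1.9325 × 18.0687 = $17.46 thousand.

$17.46 thousand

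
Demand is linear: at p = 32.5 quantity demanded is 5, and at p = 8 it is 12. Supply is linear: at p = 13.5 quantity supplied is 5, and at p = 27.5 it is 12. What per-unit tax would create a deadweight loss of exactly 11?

Demand slope = (8 − 32.5)/(12 − 5) = −3.5, so p = 50 − 3.5q.
Supply slope = (27.5 − 13.5)/(12 − 5) = 2, so p = 3.5 + 2q.
Competitive equilibrium: 50 − 3.5q = 3.5 + 2q → q* = 8.4545, p* = 20.4091.
A tax t gives Δq = t/5.5 and wedge t, so DWL = t²/11.
t²/11 = 11 → t² = 121 → t = 11.

11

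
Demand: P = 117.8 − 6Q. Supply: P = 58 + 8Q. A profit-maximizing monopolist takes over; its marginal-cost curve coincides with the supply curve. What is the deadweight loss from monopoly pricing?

11.49

Competitive equilibrium: 117.8 − 6Q = 58 + 8Q → Q* = 4.2714, P* = 92.1714.
Marginal revenue: MR = 117.8 − 12Q. Set MR = MC: 117.8 − 12Q = 58 + 8Q → Q_m = 2.99.
Price P_m = 117.8 − 6·2.99 = 99.86; MC(Q_m) = 58 + 8·2.99 = 81.92.
Competitive Q* = 4.2714, so ΔQ = 1.2814; wedge = 99.86 − 81.92 = 17.94.
DWL = ½ × 1.2814 × 17.94 = 11.49.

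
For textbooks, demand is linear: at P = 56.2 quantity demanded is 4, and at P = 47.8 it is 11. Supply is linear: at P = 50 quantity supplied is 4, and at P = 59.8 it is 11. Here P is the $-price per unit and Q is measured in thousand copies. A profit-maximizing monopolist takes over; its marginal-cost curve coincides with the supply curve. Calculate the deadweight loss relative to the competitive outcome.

Demand slope = (47.8 − 56.2)/(11 − 4) = −1.2, so P = 61 − 1.2Q.
Supply slope = (59.8 − 50)/(11 − 4) = 1.4, so P = 44.4 + 1.4Q.
Competitive equilibrium: 61 − 1.2Q = 44.4 + 1.4Q → Q* = 6.3846, P* = 53.3385.
Marginal revenue: MR = 61 − 2.4Q. Set MR = MC: 61 − 2.4Q = 44.4 + 1.4Q → Q_m = 4.3684.
Price P_m = 61 − 1.2·4.3684 = 55.7579; MC(Q_m) = 44.4 + 1.4·4.3684 = 50.5158.
Competitive Q* = 6.3846, so ΔQ = 2.0162; wedge = 55.7579 − 50.5158 = 5.2421.
Deadweight loss = ½ × 2.0162 × 5.2421 = $5.28 thousand.

$5.28 thousand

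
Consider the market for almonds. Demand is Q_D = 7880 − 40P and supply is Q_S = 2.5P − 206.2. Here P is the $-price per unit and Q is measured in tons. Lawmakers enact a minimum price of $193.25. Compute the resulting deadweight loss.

$3032.46

In inverse form: demand P = 197 − 0.025Q, supply P = 82.48 + 0.4Q.
Competitive equilibrium: 197 − 0.025Q = 82.48 + 0.4Q → Q* = 269.4588, P* = 190.2635.
At the floor P = 193.25, quantity demanded = (197 − 193.25)/0.025 = 150.
Sellers' marginal cost at Q' = 150: 82.48 + 0.4·150 = 142.48.
ΔQ = 269.4588 − 150 = 119.4588; wedge = 193.25 − 142.48 = 50.77.
Welfare loss = ½ × 119.4588 × 50.77 = $3032.46.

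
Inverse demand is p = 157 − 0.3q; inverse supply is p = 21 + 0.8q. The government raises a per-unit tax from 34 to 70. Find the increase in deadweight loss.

1701.82

Competitive equilibrium: 157 − 0.3q = 21 + 0.8q → q* = 123.6364, p* = 119.9091.
For a per-unit tax t: Δq = t/1.1, so DWL = ½·t·(t/1.1) = t²/2.2.
At t = 34: DWL = 525.455. At t = 70: DWL = 2227.273.
Increase = 2227.273 − 525.455 = 1701.82.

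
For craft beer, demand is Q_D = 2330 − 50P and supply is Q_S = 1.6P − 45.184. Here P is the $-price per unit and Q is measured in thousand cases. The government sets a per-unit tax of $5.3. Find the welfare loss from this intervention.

$21.78 thousand

In inverse form: demand P = 46.6 − 0.02Q, supply P = 28.24 + 0.625Q.
Competitive equilibrium: 46.6 − 0.02Q = 28.24 + 0.625Q → Q* = 28.4651, P* = 46.0307.
With the tax, the buyer price exceeds the seller price by 5.3: (46.6 − 0.02Q) − (28.24 + 0.625Q) = 5.3 → Q' = 20.2481.
ΔQ = 28.4651 − 20.2481 = 8.217; the wedge equals the tax, 5.3.
The triangle = ½ × 8.217 × 5.3 = $21.78 thousand.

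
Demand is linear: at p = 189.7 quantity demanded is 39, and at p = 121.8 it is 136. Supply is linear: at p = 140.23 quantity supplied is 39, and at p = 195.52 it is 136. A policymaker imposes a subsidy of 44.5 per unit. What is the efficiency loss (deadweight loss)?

Demand slope = (121.8 − 189.7)/(136 − 39) = −0.7, so p = 217 − 0.7q.
Supply slope = (195.52 − 140.23)/(136 − 39) = 0.57, so p = 118 + 0.57q.
Competitive equilibrium: 217 − 0.7q = 118 + 0.57q → q* = 77.95276, p* = 162.43307.
The subsidy lowers effective supply by 44.5: p = 73.5 + 0.57q.
New quantity: 217 − 0.7q = 73.5 + 0.57q → q' = 112.99213.
Overproduction Δq = 112.99213 − 77.95276 = 35.03937; wedge = subsidy = 44.5.
DWL = ½ × 35.03937 × 44.5 = 779.63.

779.63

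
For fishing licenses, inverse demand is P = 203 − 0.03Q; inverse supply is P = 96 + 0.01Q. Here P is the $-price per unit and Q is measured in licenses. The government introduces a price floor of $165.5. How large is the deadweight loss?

Competitive equilibrium: 203 − 0.03Q = 96 + 0.01Q → Q* = 2675, P* = 122.75.
At the floor P = 165.5, quantity demanded = (203 − 165.5)/0.03 = 1250.
Sellers' marginal cost at Q' = 1250: 96 + 0.01·1250 = 108.5.
ΔQ = 2675 − 1250 = 1425; wedge = 165.5 − 108.5 = 57.
The triangle = ½ × 1425 × 57 = $40612.50.

$40612.50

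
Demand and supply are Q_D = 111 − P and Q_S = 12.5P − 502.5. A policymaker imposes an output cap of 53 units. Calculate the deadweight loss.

85.13

In inverse form: demand P = 111 − Q, supply P = 40.2 + 0.08Q.
Competitive equilibrium: 111 − Q = 40.2 + 0.08Q → Q* = 65.5556, P* = 45.4444.
At Q = 53: demand price = 111 − 1·53 = 58; supply price = 40.2 + 0.08·53 = 44.44.
ΔQ = 65.5556 − 53 = 12.5556; wedge = 58 − 44.44 = 13.56.
Deadweight loss = ½ × 12.5556 × 13.56 = 85.13.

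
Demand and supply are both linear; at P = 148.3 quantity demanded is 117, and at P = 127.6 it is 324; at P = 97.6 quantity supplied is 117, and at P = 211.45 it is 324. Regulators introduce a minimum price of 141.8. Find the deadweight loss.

Demand slope = (127.6 − 148.3)/(324 − 117) = −0.1, so P = 160 − 0.1Q.
Supply slope = (211.45 − 97.6)/(324 − 117) = 0.55, so P = 33.25 + 0.55Q.
Competitive equilibrium: 160 − 0.1Q = 33.25 + 0.55Q → Q* = 195, P* = 140.5.
At the floor P = 141.8, quantity demanded = (160 − 141.8)/0.1 = 182.
Sellers' marginal cost at Q' = 182: 33.25 + 0.55·182 = 133.35.
ΔQ = 195 − 182 = 13; wedge = 141.8 − 133.35 = 8.45.
The triangle = ½ × 13 × 8.45 = 54.925.

54.925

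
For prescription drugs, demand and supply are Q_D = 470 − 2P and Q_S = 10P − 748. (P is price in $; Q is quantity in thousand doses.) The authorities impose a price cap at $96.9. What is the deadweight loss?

$634.80 thousand

In inverse form: demand P = 235 − 0.5Q, supply P = 74.8 + 0.1Q.
Competitive equilibrium: 235 − 0.5Q = 74.8 + 0.1Q → Q* = 267, P* = 101.5.
At the ceiling P = 96.9, quantity supplied = (96.9 − 74.8)/0.1 = 221.
Willingness to pay at Q' = 221: 235 − 0.5·221 = 124.5.
ΔQ = 267 − 221 = 46; wedge = 124.5 − 96.9 = 27.6.
DWL = ½ × 46 × 27.6 = $634.80 thousand.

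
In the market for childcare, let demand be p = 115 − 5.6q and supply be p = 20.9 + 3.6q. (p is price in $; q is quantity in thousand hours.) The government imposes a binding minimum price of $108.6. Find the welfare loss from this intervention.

$379.70 thousand

Competitive equilibrium: 115 − 5.6q = 20.9 + 3.6q → q* = 10.2283, p* = 57.7217.
At the floor p = 108.6, quantity demanded = (115 − 108.6)/5.6 = 1.1429.
Sellers' marginal cost at q' = 1.1429: 20.9 + 3.6·1.1429 = 25.0144.
Δq = 10.2283 − 1.1429 = 9.0854; wedge = 108.6 − 25.0144 = 83.5856.
Welfare loss = ½ × 9.0854 × 83.5856 = $379.70 thousand.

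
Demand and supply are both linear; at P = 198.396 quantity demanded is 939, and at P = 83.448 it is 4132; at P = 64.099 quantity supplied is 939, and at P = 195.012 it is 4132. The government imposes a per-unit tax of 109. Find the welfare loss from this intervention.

Demand slope = (83.448 − 198.396)/(4132 − 939) = −0.036, so P = 232.2 − 0.036Q.
Supply slope = (195.012 − 64.099)/(4132 − 939) = 0.041, so P = 25.6 + 0.041Q.
Competitive equilibrium: 232.2 − 0.036Q = 25.6 + 0.041Q → Q* = 2683.1169, P* = 135.6078.
With the tax, the buyer price exceeds the seller price by 109: (232.2 − 0.036Q) − (25.6 + 0.041Q) = 109 → Q' = 1267.5325.
ΔQ = 2683.1169 − 1267.5325 = 1415.5844; the wedge equals the tax, 109.
The triangle = ½ × 1415.5844 × 109 = 77149.35.

77149.35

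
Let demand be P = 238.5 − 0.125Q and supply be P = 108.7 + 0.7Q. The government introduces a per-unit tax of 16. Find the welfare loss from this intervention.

155.15

Competitive equilibrium: 238.5 − 0.125Q = 108.7 + 0.7Q → Q* = 157.3333, P* = 218.8333.
With the tax, the buyer price exceeds the seller price by 16: (238.5 − 0.125Q) − (108.7 + 0.7Q) = 16 → Q' = 137.9394.
ΔQ = 157.3333 − 137.9394 = 19.3939; the wedge equals the tax, 16.
Deadweight loss = ½ × 19.3939 × 16 = 155.15.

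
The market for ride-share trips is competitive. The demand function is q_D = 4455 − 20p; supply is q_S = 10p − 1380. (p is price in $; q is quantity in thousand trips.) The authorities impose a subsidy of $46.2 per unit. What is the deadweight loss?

$7114.80 thousand

In inverse form: demand p = 222.75 − 0.05q, supply p = 138 + 0.1q.
Competitive equilibrium: 222.75 − 0.05q = 138 + 0.1q → q* = 565, p* = 194.5.
The subsidy lowers effective supply by 46.2: p = 91.8 + 0.1q.
New quantity: 222.75 − 0.05q = 91.8 + 0.1q → q' = 873.
Overproduction Δq = 873 − 565 = 308; wedge = subsidy = 46.2.
Deadweight loss = ½ × 308 × 46.2 = $7114.80 thousand.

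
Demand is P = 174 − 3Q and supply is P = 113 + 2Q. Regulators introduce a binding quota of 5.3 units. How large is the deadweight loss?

119.025

Competitive equilibrium: 174 − 3Q = 113 + 2Q → Q* = 12.2, P* = 137.4.
At Q = 5.3: demand price = 174 − 3·5.3 = 158.1; supply price = 113 + 2·5.3 = 123.6.
ΔQ = 12.2 − 5.3 = 6.9; wedge = 158.1 − 123.6 = 34.5.
The triangle = ½ × 6.9 × 34.5 = 119.025.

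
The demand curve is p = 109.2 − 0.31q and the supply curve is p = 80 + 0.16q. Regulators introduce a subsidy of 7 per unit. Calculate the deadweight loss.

Competitive equilibrium: 109.2 − 0.31q = 80 + 0.16q → q* = 62.1277, p* = 89.9404.
The subsidy lowers effective supply by 7: p = 73 + 0.16q.
New quantity: 109.2 − 0.31q = 73 + 0.16q → q' = 77.0213.
Overproduction Δq = 77.0213 − 62.1277 = 14.8936; wedge = subsidy = 7.
DWL = ½ × 14.8936 × 7 = 52.13.

52.13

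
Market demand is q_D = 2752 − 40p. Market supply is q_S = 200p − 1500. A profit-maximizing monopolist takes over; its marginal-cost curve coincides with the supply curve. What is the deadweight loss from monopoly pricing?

12939.70

In inverse form: demand p = 68.8 − 0.025q, supply p = 7.5 + 0.005q.
Competitive equilibrium: 68.8 − 0.025q = 7.5 + 0.005q → q* = 2043.33333, p* = 17.71667.
Marginal revenue: MR = 68.8 − 0.05q. Set MR = MC: 68.8 − 0.05q = 7.5 + 0.005q → q_m = 1114.54545.
Price p_m = 68.8 − 0.025·1114.54545 = 40.93636; MC(q_m) = 7.5 + 0.005·1114.54545 = 13.07273.
Competitive q* = 2043.33333, so Δq = 928.78788; wedge = 40.93636 − 13.07273 = 27.86363.
Deadweight loss = ½ × 928.78788 × 27.86363 = 12939.70.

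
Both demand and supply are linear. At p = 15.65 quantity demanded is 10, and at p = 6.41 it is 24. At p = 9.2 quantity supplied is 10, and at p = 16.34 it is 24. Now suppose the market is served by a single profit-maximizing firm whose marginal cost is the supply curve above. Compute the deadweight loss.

18.31

Demand slope = (6.41 − 15.65)/(24 − 10) = −0.66, so p = 22.25 − 0.66q.
Supply slope = (16.34 − 9.2)/(24 − 10) = 0.51, so p = 4.1 + 0.51q.
Competitive equilibrium: 22.25 − 0.66q = 4.1 + 0.51q → q* = 15.5128, p* = 12.0115.
Marginal revenue: MR = 22.25 − 1.32q. Set MR = MC: 22.25 − 1.32q = 4.1 + 0.51q → q_m = 9.918.
Price p_m = 22.25 − 0.66·9.918 = 15.7041; MC(q_m) = 4.1 + 0.51·9.918 = 9.1582.
Competitive q* = 15.5128, so Δq = 5.5948; wedge = 15.7041 − 9.1582 = 6.5459.
The triangle = ½ × 5.5948 × 6.5459 = 18.31.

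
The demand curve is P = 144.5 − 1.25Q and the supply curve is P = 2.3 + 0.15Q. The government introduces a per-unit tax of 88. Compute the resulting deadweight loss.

Competitive equilibrium: 144.5 − 1.25Q = 2.3 + 0.15Q → Q* = 101.5714, P* = 17.5357.
With the tax, the buyer price exceeds the seller price by 88: (144.5 − 1.25Q) − (2.3 + 0.15Q) = 88 → Q' = 38.7143.
ΔQ = 101.5714 − 38.7143 = 62.8571; the wedge equals the tax, 88.
The triangle = ½ × 62.8571 × 88 = 2765.71.

2765.71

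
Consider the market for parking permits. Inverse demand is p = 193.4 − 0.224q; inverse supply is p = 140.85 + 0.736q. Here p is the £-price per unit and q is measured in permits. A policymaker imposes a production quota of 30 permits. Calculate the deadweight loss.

Competitive equilibrium: 193.4 − 0.224q = 140.85 + 0.736q → q* = 54.7396, p* = 181.1383.
At q = 30: demand price = 193.4 − 0.224·30 = 186.68; supply price = 140.85 + 0.736·30 = 162.93.
Δq = 54.7396 − 30 = 24.7396; wedge = 186.68 − 162.93 = 23.75.
Welfare loss = ½ × 24.7396 × 23.75 = £293.78.

£293.78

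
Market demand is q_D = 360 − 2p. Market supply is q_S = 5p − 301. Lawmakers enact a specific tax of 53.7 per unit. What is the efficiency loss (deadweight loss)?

2059.78

In inverse form: demand p = 180 − 0.5q, supply p = 60.2 + 0.2q.
Competitive equilibrium: 180 − 0.5q = 60.2 + 0.2q → q* = 171.1429, p* = 94.4286.
With the tax, the buyer price exceeds the seller price by 53.7: (180 − 0.5q) − (60.2 + 0.2q) = 53.7 → q' = 94.4286.
Δq = 171.1429 − 94.4286 = 76.7143; the wedge equals the tax, 53.7.
Welfare loss = ½ × 76.7143 × 53.7 = 2059.78.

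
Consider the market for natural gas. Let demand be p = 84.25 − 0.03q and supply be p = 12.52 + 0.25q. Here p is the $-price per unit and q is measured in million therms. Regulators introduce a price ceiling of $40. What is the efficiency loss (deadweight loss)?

Competitive equilibrium: 84.25 − 0.03q = 12.52 + 0.25q → q* = 256.1786, p* = 76.5646.
At the ceiling p = 40, quantity supplied = (40 − 12.52)/0.25 = 109.92.
Willingness to pay at q' = 109.92: 84.25 − 0.03·109.92 = 80.9524.
Δq = 256.1786 − 109.92 = 146.2586; wedge = 80.9524 − 40 = 40.9524.
DWL = ½ × 146.2586 × 40.9524 = $2994.82 million.

$2994.82 million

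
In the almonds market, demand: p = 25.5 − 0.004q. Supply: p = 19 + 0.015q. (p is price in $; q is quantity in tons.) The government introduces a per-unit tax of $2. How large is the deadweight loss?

Competitive equilibrium: 25.5 − 0.004q = 19 + 0.015q → q* = 342.1053, p* = 24.1316.
With the tax, the buyer price exceeds the seller price by 2: (25.5 − 0.004q) − (19 + 0.015q) = 2 → q' = 236.8421.
Δq = 342.1053 − 236.8421 = 105.2632; the wedge equals the tax, 2.
DWL = ½ × 105.2632 × 2 = $105.26.

$105.26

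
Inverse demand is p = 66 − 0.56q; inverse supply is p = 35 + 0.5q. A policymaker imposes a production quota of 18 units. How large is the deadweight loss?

67.02

Competitive equilibrium: 66 − 0.56q = 35 + 0.5q → q* = 29.2453, p* = 49.6226.
At q = 18: demand price = 66 − 0.56·18 = 55.92; supply price = 35 + 0.5·18 = 44.
Δq = 29.2453 − 18 = 11.2453; wedge = 55.92 − 44 = 11.92.
DWL = ½ × 11.2453 × 11.92 = 67.02.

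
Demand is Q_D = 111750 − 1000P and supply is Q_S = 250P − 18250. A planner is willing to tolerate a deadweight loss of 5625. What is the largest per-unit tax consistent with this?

7.5

In inverse form: demand P = 111.75 − 0.001Q, supply P = 73 + 0.004Q.
Competitive equilibrium: 111.75 − 0.001Q = 73 + 0.004Q → Q* = 7750, P* = 104.
A tax t gives ΔQ = t/0.005 and wedge t, so DWL = t²/0.01.
t²/0.01 = 5625 → t² = 56.25 → t = 7.5.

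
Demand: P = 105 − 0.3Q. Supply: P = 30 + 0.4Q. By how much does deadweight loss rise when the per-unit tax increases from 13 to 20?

Competitive equilibrium: 105 − 0.3Q = 30 + 0.4Q → Q* = 107.1429, P* = 72.8571.
For a per-unit tax t: ΔQ = t/0.7, so DWL = ½·t·(t/0.7) = t²/1.4.
At t = 13: DWL = 120.714. At t = 20: DWL = 285.714.
Increase = 285.714 − 120.714 = 165.

165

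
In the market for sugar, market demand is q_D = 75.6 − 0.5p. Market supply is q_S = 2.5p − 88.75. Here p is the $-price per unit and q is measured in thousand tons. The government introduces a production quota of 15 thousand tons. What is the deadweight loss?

In inverse form: demand p = 151.2 − 2q, supply p = 35.5 + 0.4q.
Competitive equilibrium: 151.2 − 2q = 35.5 + 0.4q → q* = 48.2083, p* = 54.7833.
At q = 15: demand price = 151.2 − 2·15 = 121.2; supply price = 35.5 + 0.4·15 = 41.5.
Δq = 48.2083 − 15 = 33.2083; wedge = 121.2 − 41.5 = 79.7.
DWL = ½ × 33.2083 × 79.7 = $1323.35 thousand.

$1323.35 thousand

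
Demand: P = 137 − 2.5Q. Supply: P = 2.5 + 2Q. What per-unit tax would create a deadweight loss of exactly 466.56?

64.8

Competitive equilibrium: 137 − 2.5Q = 2.5 + 2Q → Q* = 29.8889, P* = 62.2778.
A tax t gives ΔQ = t/4.5 and wedge t, so DWL = t²/9.
t²/9 = 466.56 → t² = 4199.04 → t = 64.8.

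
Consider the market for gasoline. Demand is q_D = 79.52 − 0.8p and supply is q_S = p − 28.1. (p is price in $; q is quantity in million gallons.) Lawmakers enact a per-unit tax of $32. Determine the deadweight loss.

$227.56 million

In inverse form: demand p = 99.4 − 1.25q, supply p = 28.1 + q.
Competitive equilibrium: 99.4 − 1.25q = 28.1 + q → q* = 31.6889, p* = 59.7889.
With the tax, the buyer price exceeds the seller price by 32: (99.4 − 1.25q) − (28.1 + q) = 32 → q' = 17.4667.
Δq = 31.6889 − 17.4667 = 14.2222; the wedge equals the tax, 32.
Welfare loss = ½ × 14.2222 × 32 = $227.56 million.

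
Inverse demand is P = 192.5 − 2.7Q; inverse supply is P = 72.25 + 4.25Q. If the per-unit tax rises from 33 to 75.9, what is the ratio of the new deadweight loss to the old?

5.29

Competitive equilibrium: 192.5 − 2.7Q = 72.25 + 4.25Q → Q* = 17.3022, P* = 145.7842.
For a per-unit tax t: ΔQ = t/6.95, so DWL = ½·t·(t/6.95) = t²/13.9.
At t = 33: DWL = 78.345. At t = 75.9: DWL = 414.447.
Ratio = (75.9/33)² = 5.29.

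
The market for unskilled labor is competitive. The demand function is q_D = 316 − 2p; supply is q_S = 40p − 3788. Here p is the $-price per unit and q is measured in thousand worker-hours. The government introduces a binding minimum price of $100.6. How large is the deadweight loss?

$8.74 thousand

In inverse form: demand p = 158 − 0.5q, supply p = 94.7 + 0.025q.
Competitive equilibrium: 158 − 0.5q = 94.7 + 0.025q → q* = 120.5714, p* = 97.7143.
At the floor p = 100.6, quantity demanded = (158 − 100.6)/0.5 = 114.8.
Sellers' marginal cost at q' = 114.8: 94.7 + 0.025·114.8 = 97.57.
Δq = 120.5714 − 114.8 = 5.7714; wedge = 100.6 − 97.57 = 3.03.
The triangle = ½ × 5.7714 × 3.03 = $8.74 thousand.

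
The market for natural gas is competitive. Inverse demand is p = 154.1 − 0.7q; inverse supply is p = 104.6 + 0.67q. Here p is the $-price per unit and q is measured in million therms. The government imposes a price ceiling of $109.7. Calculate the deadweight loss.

$557.15 million

Competitive equilibrium: 154.1 − 0.7q = 104.6 + 0.67q → q* = 36.1314, p* = 128.808.
At the ceiling p = 109.7, quantity supplied = (109.7 − 104.6)/0.67 = 7.6119.
Willingness to pay at q' = 7.6119: 154.1 − 0.7·7.6119 = 148.7717.
Δq = 36.1314 − 7.6119 = 28.5195; wedge = 148.7717 − 109.7 = 39.0717.
Welfare loss = ½ × 28.5195 × 39.0717 = $557.15 million.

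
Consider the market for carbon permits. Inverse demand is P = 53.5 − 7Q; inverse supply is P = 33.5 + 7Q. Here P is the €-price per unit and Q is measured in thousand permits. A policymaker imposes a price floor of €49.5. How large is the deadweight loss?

€5.14 thousand

Competitive equilibrium: 53.5 − 7Q = 33.5 + 7Q → Q* = 1.4286, P* = 43.5.
At the floor P = 49.5, quantity demanded = (53.5 − 49.5)/7 = 0.5714.
Sellers' marginal cost at Q' = 0.5714: 33.5 + 7·0.5714 = 37.4998.
ΔQ = 1.4286 − 0.5714 = 0.8572; wedge = 49.5 − 37.4998 = 12.0002.
Welfare loss = ½ × 0.8572 × 12.0002 = €5.14 thousand.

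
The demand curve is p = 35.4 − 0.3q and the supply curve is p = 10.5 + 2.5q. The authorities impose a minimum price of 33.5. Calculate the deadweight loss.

9.17

Competitive equilibrium: 35.4 − 0.3q = 10.5 + 2.5q → q* = 8.8929, p* = 32.7321.
At the floor p = 33.5, quantity demanded = (35.4 − 33.5)/0.3 = 6.3333.
Sellers' marginal cost at q' = 6.3333: 10.5 + 2.5·6.3333 = 26.3333.
Δq = 8.8929 − 6.3333 = 2.5596; wedge = 33.5 − 26.3333 = 7.1667.
Welfare loss = ½ × 2.5596 × 7.1667 = 9.17.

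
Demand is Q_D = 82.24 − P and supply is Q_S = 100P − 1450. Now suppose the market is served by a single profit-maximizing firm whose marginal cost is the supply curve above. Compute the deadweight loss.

562.27

In inverse form: demand P = 82.24 − Q, supply P = 14.5 + 0.01Q.
Competitive equilibrium: 82.24 − Q = 14.5 + 0.01Q → Q* = 67.0693, P* = 15.1707.
Marginal revenue: MR = 82.24 − 2Q. Set MR = MC: 82.24 − 2Q = 14.5 + 0.01Q → Q_m = 33.7015.
Price P_m = 82.24 − 1·33.7015 = 48.5385; MC(Q_m) = 14.5 + 0.01·33.7015 = 14.837.
Competitive Q* = 67.0693, so ΔQ = 33.3678; wedge = 48.5385 − 14.837 = 33.7015.
Welfare loss = ½ × 33.3678 × 33.7015 = 562.27.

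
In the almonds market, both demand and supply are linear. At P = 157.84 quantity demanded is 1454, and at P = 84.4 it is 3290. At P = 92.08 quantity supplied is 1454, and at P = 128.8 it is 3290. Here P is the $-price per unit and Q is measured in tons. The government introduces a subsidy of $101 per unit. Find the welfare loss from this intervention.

$85008.33

Demand slope = (84.4 − 157.84)/(3290 − 1454) = −0.04, so P = 216 − 0.04Q.
Supply slope = (128.8 − 92.08)/(3290 − 1454) = 0.02, so P = 63 + 0.02Q.
Competitive equilibrium: 216 − 0.04Q = 63 + 0.02Q → Q* = 2550, P* = 114.
The subsidy lowers effective supply by 101: P = 0.02Q − 38.
New quantity: 216 − 0.04Q = 0.02Q − 38 → Q' = 4233.3333.
Overproduction ΔQ = 4233.3333 − 2550 = 1683.3333; wedge = subsidy = 101.
DWL = ½ × 1683.3333 × 101 = $85008.33.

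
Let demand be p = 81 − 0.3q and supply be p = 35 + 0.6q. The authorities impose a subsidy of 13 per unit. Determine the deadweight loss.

Competitive equilibrium: 81 − 0.3q = 35 + 0.6q → q* = 51.1111, p* = 65.6667.
The subsidy lowers effective supply by 13: p = 22 + 0.6q.
New quantity: 81 − 0.3q = 22 + 0.6q → q' = 65.5556.
Overproduction Δq = 65.5556 − 51.1111 = 14.4445; wedge = subsidy = 13.
DWL = ½ × 14.4445 × 13 = 93.89.

93.89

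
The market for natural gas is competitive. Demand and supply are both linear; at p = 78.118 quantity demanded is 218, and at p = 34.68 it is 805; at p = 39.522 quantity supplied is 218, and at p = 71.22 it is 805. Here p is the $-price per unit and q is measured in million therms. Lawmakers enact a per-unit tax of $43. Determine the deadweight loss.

Demand slope = (34.68 − 78.118)/(805 − 218) = −0.074, so p = 94.25 − 0.074q.
Supply slope = (71.22 − 39.522)/(805 − 218) = 0.054, so p = 27.75 + 0.054q.
Competitive equilibrium: 94.25 − 0.074q = 27.75 + 0.054q → q* = 519.5313, p* = 55.8047.
With the tax, the buyer price exceeds the seller price by 43: (94.25 − 0.074q) − (27.75 + 0.054q) = 43 → q' = 183.5938.
Δq = 519.5313 − 183.5938 = 335.9375; the wedge equals the tax, 43.
Deadweight loss = ½ × 335.9375 × 43 = $7222.66 million.

$7222.66 million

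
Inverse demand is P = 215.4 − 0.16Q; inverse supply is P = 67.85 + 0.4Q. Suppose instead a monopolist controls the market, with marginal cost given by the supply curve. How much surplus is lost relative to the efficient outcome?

959.92

Competitive equilibrium: 215.4 − 0.16Q = 67.85 + 0.4Q → Q* = 263.4821, P* = 173.2429.
Marginal revenue: MR = 215.4 − 0.32Q. Set MR = MC: 215.4 − 0.32Q = 67.85 + 0.4Q → Q_m = 204.9306.
Price P_m = 215.4 − 0.16·204.9306 = 182.6111; MC(Q_m) = 67.85 + 0.4·204.9306 = 149.8222.
Competitive Q* = 263.4821, so ΔQ = 58.5515; wedge = 182.6111 − 149.8222 = 32.7889.
Deadweight loss = ½ × 58.5515 × 32.7889 = 959.92.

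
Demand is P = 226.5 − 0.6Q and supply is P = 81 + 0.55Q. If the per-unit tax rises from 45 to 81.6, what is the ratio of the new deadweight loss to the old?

Competitive equilibrium: 226.5 − 0.6Q = 81 + 0.55Q → Q* = 126.5217, P* = 150.587.
For a per-unit tax t: ΔQ = t/1.15, so DWL = ½·t·(t/1.15) = t²/2.3.
At t = 45: DWL = 880.435. At t = 81.6: DWL = 2895.026.
Ratio = (81.6/45)² = 3.288.

3.288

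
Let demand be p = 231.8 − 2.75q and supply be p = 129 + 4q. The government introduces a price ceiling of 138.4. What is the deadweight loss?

Competitive equilibrium: 231.8 − 2.75q = 129 + 4q → q* = 15.2296, p* = 189.9185.
At the ceiling p = 138.4, quantity supplied = (138.4 − 129)/4 = 2.35.
Willingness to pay at q' = 2.35: 231.8 − 2.75·2.35 = 225.3375.
Δq = 15.2296 − 2.35 = 12.8796; wedge = 225.3375 − 138.4 = 86.9375.
Welfare loss = ½ × 12.8796 × 86.9375 = 559.86.

559.86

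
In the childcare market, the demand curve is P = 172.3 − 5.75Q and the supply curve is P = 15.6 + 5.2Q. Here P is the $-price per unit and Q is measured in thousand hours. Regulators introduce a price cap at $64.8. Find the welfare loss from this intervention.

$128.73 thousand

Competitive equilibrium: 172.3 − 5.75Q = 15.6 + 5.2Q → Q* = 14.3105, P* = 90.0146.
At the ceiling P = 64.8, quantity supplied = (64.8 − 15.6)/5.2 = 9.4615.
Willingness to pay at Q' = 9.4615: 172.3 − 5.75·9.4615 = 117.8964.
ΔQ = 14.3105 − 9.4615 = 4.849; wedge = 117.8964 − 64.8 = 53.0964.
Welfare loss = ½ × 4.849 × 53.0964 = $128.73 thousand.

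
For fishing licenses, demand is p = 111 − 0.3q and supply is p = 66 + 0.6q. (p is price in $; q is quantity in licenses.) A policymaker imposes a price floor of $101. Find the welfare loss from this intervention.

$125

Competitive equilibrium: 111 − 0.3q = 66 + 0.6q → q* = 50, p* = 96.
At the floor p = 101, quantity demanded = (111 − 101)/0.3 = 33.3333.
Sellers' marginal cost at q' = 33.3333: 66 + 0.6·33.3333 = 86.
Δq = 50 − 33.3333 = 16.6667; wedge = 101 − 86 = 15.
DWL = ½ × 16.6667 × 15 = $125.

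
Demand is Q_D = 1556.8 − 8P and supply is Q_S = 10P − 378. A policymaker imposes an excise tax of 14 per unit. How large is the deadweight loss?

In inverse form: demand P = 194.6 − 0.125Q, supply P = 37.8 + 0.1Q.
Competitive equilibrium: 194.6 − 0.125Q = 37.8 + 0.1Q → Q* = 696.8889, P* = 107.4889.
With the tax, the buyer price exceeds the seller price by 14: (194.6 − 0.125Q) − (37.8 + 0.1Q) = 14 → Q' = 634.6667.
ΔQ = 696.8889 − 634.6667 = 62.2222; the wedge equals the tax, 14.
Deadweight loss = ½ × 62.2222 × 14 = 435.56.

435.56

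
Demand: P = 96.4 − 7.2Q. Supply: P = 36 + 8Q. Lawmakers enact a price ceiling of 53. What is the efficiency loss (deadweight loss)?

25.97

Competitive equilibrium: 96.4 − 7.2Q = 36 + 8Q → Q* = 3.9737, P* = 67.7895.
At the ceiling P = 53, quantity supplied = (53 − 36)/8 = 2.125.
Willingness to pay at Q' = 2.125: 96.4 − 7.2·2.125 = 81.1.
ΔQ = 3.9737 − 2.125 = 1.8487; wedge = 81.1 − 53 = 28.1.
DWL = ½ × 1.8487 × 28.1 = 25.97.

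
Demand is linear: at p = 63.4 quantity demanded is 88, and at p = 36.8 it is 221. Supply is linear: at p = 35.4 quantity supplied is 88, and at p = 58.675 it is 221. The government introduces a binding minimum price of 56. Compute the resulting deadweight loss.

266.02

Demand slope = (36.8 − 63.4)/(221 − 88) = −0.2, so p = 81 − 0.2q.
Supply slope = (58.675 − 35.4)/(221 − 88) = 0.175, so p = 20 + 0.175q.
Competitive equilibrium: 81 − 0.2q = 20 + 0.175q → q* = 162.6667, p* = 48.4667.
At the floor p = 56, quantity demanded = (81 − 56)/0.2 = 125.
Sellers' marginal cost at q' = 125: 20 + 0.175·125 = 41.875.
Δq = 162.6667 − 125 = 37.6667; wedge = 56 − 41.875 = 14.125.
The triangle = ½ × 37.6667 × 14.125 = 266.02.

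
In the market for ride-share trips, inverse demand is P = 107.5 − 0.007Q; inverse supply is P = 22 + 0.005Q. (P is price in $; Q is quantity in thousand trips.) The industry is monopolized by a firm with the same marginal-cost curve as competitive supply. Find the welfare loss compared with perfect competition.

$41343.75 thousand

Competitive equilibrium: 107.5 − 0.007Q = 22 + 0.005Q → Q* = 7125, P* = 57.625.
Marginal revenue: MR = 107.5 − 0.014Q. Set MR = MC: 107.5 − 0.014Q = 22 + 0.005Q → Q_m = 4500.
Price P_m = 107.5 − 0.007·4500 = 76; MC(Q_m) = 22 + 0.005·4500 = 44.5.
Competitive Q* = 7125, so ΔQ = 2625; wedge = 76 − 44.5 = 31.5.
DWL = ½ × 2625 × 31.5 = $41343.75 thousand.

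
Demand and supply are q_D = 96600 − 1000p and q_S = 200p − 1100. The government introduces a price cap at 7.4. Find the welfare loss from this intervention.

657416.03

In inverse form: demand p = 96.6 − 0.001q, supply p = 5.5 + 0.005q.
Competitive equilibrium: 96.6 − 0.001q = 5.5 + 0.005q → q* = 15183.3333, p* = 81.4167.
At the ceiling p = 7.4, quantity supplied = (7.4 − 5.5)/0.005 = 380.
Willingness to pay at q' = 380: 96.6 − 0.001·380 = 96.22.
Δq = 15183.3333 − 380 = 14803.3333; wedge = 96.22 − 7.4 = 88.82.
Deadweight loss = ½ × 14803.3333 × 88.82 = 657416.03.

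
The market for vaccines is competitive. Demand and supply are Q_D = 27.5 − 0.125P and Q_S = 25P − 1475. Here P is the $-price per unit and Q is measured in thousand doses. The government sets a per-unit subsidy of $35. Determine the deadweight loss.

In inverse form: demand P = 220 − 8Q, supply P = 59 + 0.04Q.
Competitive equilibrium: 220 − 8Q = 59 + 0.04Q → Q* = 20.0249, P* = 59.801.
The subsidy lowers effective supply by 35: P = 24 + 0.04Q.
New quantity: 220 − 8Q = 24 + 0.04Q → Q' = 24.3781.
Overproduction ΔQ = 24.3781 − 20.0249 = 4.3532; wedge = subsidy = 35.
DWL = ½ × 4.3532 × 35 = $76.18 thousand.

$76.18 thousand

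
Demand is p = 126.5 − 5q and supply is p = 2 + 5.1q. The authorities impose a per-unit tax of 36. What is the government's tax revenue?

Competitive equilibrium: 126.5 − 5q = 2 + 5.1q → q* = 12.3267, p* = 64.8663.
With the tax, the buyer price exceeds the seller price by 36: (126.5 − 5q) − (2 + 5.1q) = 36 → q' = 8.7624.
Tax revenue = 36 × 8.7624 = 315.45.

315.45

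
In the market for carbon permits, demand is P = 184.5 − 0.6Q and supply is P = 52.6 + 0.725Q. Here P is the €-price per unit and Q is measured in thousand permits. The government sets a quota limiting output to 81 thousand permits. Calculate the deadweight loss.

Competitive equilibrium: 184.5 − 0.6Q = 52.6 + 0.725Q → Q* = 99.5472, P* = 124.7717.
At Q = 81: demand price = 184.5 − 0.6·81 = 135.9; supply price = 52.6 + 0.725·81 = 111.325.
ΔQ = 99.5472 − 81 = 18.5472; wedge = 135.9 − 111.325 = 24.575.
The triangle = ½ × 18.5472 × 24.575 = €227.90 thousand.

€227.90 thousand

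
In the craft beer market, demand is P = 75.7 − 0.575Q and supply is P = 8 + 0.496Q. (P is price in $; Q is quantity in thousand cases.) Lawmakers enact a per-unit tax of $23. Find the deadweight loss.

$246.97 thousand

Competitive equilibrium: 75.7 − 0.575Q = 8 + 0.496Q → Q* = 63.212, P* = 39.3531.
With the tax, the buyer price exceeds the seller price by 23: (75.7 − 0.575Q) − (8 + 0.496Q) = 23 → Q' = 41.7367.
ΔQ = 63.212 − 41.7367 = 21.4753; the wedge equals the tax, 23.
The triangle = ½ × 21.4753 × 23 = $246.97 thousand.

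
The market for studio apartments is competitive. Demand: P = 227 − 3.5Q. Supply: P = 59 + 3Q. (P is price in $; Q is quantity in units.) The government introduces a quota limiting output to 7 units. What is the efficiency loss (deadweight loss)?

Competitive equilibrium: 227 − 3.5Q = 59 + 3Q → Q* = 25.8462, P* = 136.5385.
At Q = 7: demand price = 227 − 3.5·7 = 202.5; supply price = 59 + 3·7 = 80.
ΔQ = 25.8462 − 7 = 18.8462; wedge = 202.5 − 80 = 122.5.
Welfare loss = ½ × 18.8462 × 122.5 = $1154.33.

$1154.33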